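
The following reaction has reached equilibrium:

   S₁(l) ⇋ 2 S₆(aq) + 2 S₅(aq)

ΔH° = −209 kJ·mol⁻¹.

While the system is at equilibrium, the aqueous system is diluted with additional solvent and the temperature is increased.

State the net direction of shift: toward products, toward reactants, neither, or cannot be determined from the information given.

Dilution lowers every aqueous concentration by the same factor. Δn_aq = 4 − 0 = +4, so the system shifts toward the side with more dissolved moles — to the right.
The forward reaction is exothermic. Raising T favours the endothermic direction — shift to the left.
The individual effects push in opposite directions; without quantitative information the net direction cannot be determined.

cannot be determined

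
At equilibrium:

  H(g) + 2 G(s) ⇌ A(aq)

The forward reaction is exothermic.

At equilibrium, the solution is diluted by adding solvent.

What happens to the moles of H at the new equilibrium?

Dilution lowers every aqueous concentration by the same factor. Δn_aq = 1 − 0 = +1, so the system shifts toward the side with more dissolved moles — to the right.
The net shift is to the right. H is a reactant, so its amount decreases.

decreases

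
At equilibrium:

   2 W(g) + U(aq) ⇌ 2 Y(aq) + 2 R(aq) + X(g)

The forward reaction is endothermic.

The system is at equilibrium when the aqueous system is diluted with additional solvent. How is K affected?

unchanged

The equilibrium constant depends only on temperature. This perturbation may move the position of equilibrium, but since T is unchanged, K itself is unchanged.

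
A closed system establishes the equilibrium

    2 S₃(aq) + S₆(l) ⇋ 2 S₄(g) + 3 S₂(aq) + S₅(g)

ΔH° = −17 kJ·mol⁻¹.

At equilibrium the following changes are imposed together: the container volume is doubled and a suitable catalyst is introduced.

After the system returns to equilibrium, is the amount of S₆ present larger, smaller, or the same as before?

decreases

Gas moles: reactants 0, products 3 (Δn_gas = +3). Expansion shifts the system toward the side with more moles of gas — to the right.
A catalyst speeds both forward and reverse rates equally; it changes neither Q nor K — no shift from this change.
The net shift is to the right. S₆ is a reactant, so its amount decreases.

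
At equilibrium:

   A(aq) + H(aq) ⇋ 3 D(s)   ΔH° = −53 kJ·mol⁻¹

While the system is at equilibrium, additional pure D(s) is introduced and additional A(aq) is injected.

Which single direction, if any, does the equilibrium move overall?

right

D is a pure solid; its activity is 1 regardless of amount, so Q is unaffected — no shift from this change.
Adding A (aq), a reactant, drives the reaction to the right.
Only the nonzero effect(s) matter; the net shift is to the right.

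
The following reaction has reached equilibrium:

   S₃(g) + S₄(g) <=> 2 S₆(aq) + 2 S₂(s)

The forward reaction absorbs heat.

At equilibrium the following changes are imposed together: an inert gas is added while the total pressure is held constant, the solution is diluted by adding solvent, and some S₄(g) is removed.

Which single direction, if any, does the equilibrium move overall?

cannot be determined

Adding inert gas at constant total pressure expands the volume and lowers every reacting partial pressure. With Δn_gas = 0 − 2 = -2, Q moves away from K toward the side with fewer gas moles, so the system shifts toward the side with more gas moles — to the left.
Dilution lowers every aqueous concentration by the same factor. Δn_aq = 2 − 0 = +2, so the system shifts toward the side with more dissolved moles — to the right.
Removing S₄ (g), a reactant, drives the reaction to the left.
The individual effects push in opposite directions; without quantitative information the net direction cannot be determined.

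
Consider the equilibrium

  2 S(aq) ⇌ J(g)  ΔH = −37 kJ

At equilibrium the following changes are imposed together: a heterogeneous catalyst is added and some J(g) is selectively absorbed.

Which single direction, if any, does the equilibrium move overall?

right

A catalyst speeds both forward and reverse rates equally; it changes neither Q nor K — no shift from this change.
Removing J (g), a product, drives the reaction to the right.
Only the nonzero effect(s) matter; the net shift is to the right.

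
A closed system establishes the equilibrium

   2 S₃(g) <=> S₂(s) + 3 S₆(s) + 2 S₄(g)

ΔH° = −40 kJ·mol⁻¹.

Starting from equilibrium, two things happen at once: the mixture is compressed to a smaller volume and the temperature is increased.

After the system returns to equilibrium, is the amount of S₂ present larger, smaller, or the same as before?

decreases

Gas moles: reactants 2, products 2. Δn_gas = 0, so a volume change leaves Q equal to K — no shift from this change.
The forward reaction is exothermic. Raising T favours the endothermic direction — shift to the left.
The net shift is to the left. S₂ is a product, so its amount decreases.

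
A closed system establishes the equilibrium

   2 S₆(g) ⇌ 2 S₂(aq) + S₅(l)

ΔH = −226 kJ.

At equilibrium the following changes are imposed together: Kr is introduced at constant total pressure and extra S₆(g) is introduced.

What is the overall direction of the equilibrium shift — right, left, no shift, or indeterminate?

cannot be determined

Adding inert gas at constant total pressure expands the volume and lowers every reacting partial pressure. With Δn_gas = 0 − 2 = -2, Q moves away from K toward the side with fewer gas moles, so the system shifts toward the side with more gas moles — to the left.
Adding S₆ (g), a reactant, drives the reaction to the right.
The individual effects push in opposite directions; without quantitative information the net direction cannot be determined.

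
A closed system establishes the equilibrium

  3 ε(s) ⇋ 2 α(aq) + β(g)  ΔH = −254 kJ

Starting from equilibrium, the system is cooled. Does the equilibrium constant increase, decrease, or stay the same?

increases

K depends on temperature via the van 't Hoff relation. The forward reaction is exothermic, so lowering T increases K.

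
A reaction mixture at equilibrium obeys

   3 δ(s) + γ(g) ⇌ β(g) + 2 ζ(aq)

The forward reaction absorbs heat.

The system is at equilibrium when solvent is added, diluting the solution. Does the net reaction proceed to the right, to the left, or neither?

right

Dilution lowers every aqueous concentration by the same factor. Δn_aq = 2 − 0 = +2, so the system shifts toward the side with more dissolved moles — to the right.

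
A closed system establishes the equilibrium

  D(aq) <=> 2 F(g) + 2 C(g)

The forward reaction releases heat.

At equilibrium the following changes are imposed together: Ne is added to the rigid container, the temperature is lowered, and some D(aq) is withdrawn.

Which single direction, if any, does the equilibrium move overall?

At constant volume, adding an inert gas leaves every reacting species' partial pressure unchanged, so Q is unchanged — no shift from this change.
The forward reaction is exothermic. Lowering T favours the exothermic direction — shift to the right.
Removing D (aq), a reactant, drives the reaction to the left.
The individual effects push in opposite directions; without quantitative information the net direction cannot be determined.

cannot be determined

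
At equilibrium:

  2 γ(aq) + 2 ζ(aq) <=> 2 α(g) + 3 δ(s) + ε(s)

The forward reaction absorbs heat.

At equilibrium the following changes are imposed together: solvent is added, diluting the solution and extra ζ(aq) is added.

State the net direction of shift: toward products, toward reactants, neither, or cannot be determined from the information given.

cannot be determined

Dilution lowers every aqueous concentration by the same factor. Δn_aq = 0 − 4 = -4, so the system shifts toward the side with more dissolved moles — to the left.
Adding ζ (aq), a reactant, drives the reaction to the right.
The individual effects push in opposite directions; without quantitative information the net direction cannot be determined.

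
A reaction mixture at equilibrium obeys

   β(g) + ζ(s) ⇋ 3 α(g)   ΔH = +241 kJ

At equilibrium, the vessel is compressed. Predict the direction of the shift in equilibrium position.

left

Gas moles: reactants 1, products 3 (Δn_gas = +2). Compression shifts the system toward the side with fewer moles of gas — to the left.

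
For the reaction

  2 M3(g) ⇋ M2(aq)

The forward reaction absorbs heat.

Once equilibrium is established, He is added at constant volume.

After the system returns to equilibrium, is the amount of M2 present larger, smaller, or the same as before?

unchanged

At constant volume, adding an inert gas leaves every reacting species' partial pressure unchanged, so Q is unchanged — no shift from this change.
No net shift occurs, so the amount of M2 is unchanged.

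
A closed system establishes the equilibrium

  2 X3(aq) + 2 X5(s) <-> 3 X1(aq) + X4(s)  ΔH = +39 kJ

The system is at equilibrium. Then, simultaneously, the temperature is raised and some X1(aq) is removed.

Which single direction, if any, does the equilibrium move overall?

right

The forward reaction is endothermic. Raising T favours the endothermic direction — shift to the right.
Removing X1 (aq), a product, drives the reaction to the right.
All effects act in the same direction — net shift to the right.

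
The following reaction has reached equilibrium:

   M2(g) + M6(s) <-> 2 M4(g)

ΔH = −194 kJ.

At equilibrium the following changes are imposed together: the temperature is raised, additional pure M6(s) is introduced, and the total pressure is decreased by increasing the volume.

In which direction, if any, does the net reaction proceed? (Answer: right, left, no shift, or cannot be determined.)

cannot be determined

The forward reaction is exothermic. Raising T favours the endothermic direction — shift to the left.
M6 is a pure solid; its activity is 1 regardless of amount, so Q is unaffected — no shift from this change.
Gas moles: reactants 1, products 2 (Δn_gas = +1). Expansion shifts the system toward the side with more moles of gas — to the right.
The individual effects push in opposite directions; without quantitative information the net direction cannot be determined.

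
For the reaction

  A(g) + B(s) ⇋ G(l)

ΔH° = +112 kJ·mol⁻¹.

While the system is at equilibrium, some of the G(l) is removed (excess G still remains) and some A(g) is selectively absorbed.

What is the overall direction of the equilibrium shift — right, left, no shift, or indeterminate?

G is a pure liquid; its activity is 1 regardless of amount, so Q is unaffected — no shift from this change.
Removing A (g), a reactant, drives the reaction to the left.
Only the nonzero effect(s) matter; the net shift is to the left.

left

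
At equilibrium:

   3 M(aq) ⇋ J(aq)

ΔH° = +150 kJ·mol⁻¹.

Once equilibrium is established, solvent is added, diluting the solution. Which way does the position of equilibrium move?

Dilution lowers every aqueous concentration by the same factor. Δn_aq = 1 − 3 = -2, so the system shifts toward the side with more dissolved moles — to the left.

left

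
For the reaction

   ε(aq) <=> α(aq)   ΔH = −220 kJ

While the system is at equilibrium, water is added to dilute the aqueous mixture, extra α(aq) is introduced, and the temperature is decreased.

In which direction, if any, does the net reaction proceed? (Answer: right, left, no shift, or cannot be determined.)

Dilution scales every aqueous concentration by the same factor. Δn_aq = 1 − 1 = 0, so Q is unchanged — no shift.
Adding α (aq), a product, drives the reaction to the left.
The forward reaction is exothermic. Lowering T favours the exothermic direction — shift to the right.
The individual effects push in opposite directions; without quantitative information the net direction cannot be determined.

cannot be determined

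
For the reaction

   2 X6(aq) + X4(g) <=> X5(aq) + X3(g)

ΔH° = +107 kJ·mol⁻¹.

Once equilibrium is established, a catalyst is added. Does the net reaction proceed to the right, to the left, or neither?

no shift

A catalyst speeds both forward and reverse rates equally; it changes neither Q nor K — no shift from this change.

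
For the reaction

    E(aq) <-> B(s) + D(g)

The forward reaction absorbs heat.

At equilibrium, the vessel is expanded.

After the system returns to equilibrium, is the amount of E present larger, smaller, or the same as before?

Gas moles: reactants 0, products 1 (Δn_gas = +1). Expansion shifts the system toward the side with more moles of gas — to the right.
The net shift is to the right. E is a reactant, so its amount decreases.

decreases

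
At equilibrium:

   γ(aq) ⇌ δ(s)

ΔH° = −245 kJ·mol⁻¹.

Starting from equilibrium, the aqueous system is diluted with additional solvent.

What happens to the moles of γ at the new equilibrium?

increases

Dilution lowers every aqueous concentration by the same factor. Δn_aq = 0 − 1 = -1, so the system shifts toward the side with more dissolved moles — to the left.
The net shift is to the left. γ is a reactant, so its amount increases.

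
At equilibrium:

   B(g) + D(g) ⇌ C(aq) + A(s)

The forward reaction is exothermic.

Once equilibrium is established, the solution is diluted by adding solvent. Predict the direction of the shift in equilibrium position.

Dilution lowers every aqueous concentration by the same factor. Δn_aq = 1 − 0 = +1, so the system shifts toward the side with more dissolved moles — to the right.

right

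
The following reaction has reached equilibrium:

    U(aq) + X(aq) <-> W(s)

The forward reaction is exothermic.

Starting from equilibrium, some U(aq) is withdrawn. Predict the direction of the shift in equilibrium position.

left

Removing U (aq), a reactant, drives the reaction to the left.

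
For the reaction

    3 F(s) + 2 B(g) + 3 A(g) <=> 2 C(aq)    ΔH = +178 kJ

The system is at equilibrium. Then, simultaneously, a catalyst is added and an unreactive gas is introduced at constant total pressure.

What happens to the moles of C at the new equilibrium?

decreases

A catalyst speeds both forward and reverse rates equally; it changes neither Q nor K — no shift from this change.
Adding inert gas at constant total pressure expands the volume and lowers every reacting partial pressure. With Δn_gas = 0 − 5 = -5, Q moves away from K toward the side with fewer gas moles, so the system shifts toward the side with more gas moles — to the left.
The net shift is to the left. C is a product, so its amount decreases.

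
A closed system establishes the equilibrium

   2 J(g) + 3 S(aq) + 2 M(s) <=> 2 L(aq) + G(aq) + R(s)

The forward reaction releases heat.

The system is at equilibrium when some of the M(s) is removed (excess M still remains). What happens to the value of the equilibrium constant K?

unchanged

The equilibrium constant depends only on temperature. This perturbation changes neither the position of equilibrium nor K.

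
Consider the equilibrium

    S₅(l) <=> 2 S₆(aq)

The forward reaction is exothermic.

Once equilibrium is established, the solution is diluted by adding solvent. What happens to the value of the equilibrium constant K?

The equilibrium constant depends only on temperature. This perturbation may move the position of equilibrium, but since T is unchanged, K itself is unchanged.

unchanged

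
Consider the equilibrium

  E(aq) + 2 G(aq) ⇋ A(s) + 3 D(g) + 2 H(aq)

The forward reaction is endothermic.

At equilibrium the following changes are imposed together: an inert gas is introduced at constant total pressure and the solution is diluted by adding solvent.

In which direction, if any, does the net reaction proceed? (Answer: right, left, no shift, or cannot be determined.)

cannot be determined

Adding inert gas at constant total pressure expands the volume and lowers every reacting partial pressure. With Δn_gas = 3 − 0 = +3, Q moves away from K toward the side with fewer gas moles, so the system shifts toward the side with more gas moles — to the right.
Dilution lowers every aqueous concentration by the same factor. Δn_aq = 2 − 3 = -1, so the system shifts toward the side with more dissolved moles — to the left.
The individual effects push in opposite directions; without quantitative information the net direction cannot be determined.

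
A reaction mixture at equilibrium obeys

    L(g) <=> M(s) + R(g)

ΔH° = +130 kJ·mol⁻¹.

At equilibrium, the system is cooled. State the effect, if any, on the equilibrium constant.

K depends on temperature via the van 't Hoff relation. The forward reaction is endothermic, so lowering T decreases K.

decreases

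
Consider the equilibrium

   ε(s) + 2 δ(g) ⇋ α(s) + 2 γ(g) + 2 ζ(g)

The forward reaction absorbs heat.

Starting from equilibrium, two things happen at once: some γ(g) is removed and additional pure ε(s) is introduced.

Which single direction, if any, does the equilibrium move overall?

right

Removing γ (g), a product, drives the reaction to the right.
ε is a pure solid; its activity is 1 regardless of amount, so Q is unaffected — no shift from this change.
Only the nonzero effect(s) matter; the net shift is to the right.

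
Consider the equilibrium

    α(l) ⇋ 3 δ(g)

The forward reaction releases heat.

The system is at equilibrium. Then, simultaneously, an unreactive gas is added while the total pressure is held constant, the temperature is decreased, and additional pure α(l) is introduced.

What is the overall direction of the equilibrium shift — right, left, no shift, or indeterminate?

right

Adding inert gas at constant total pressure expands the volume and lowers every reacting partial pressure. With Δn_gas = 3 − 0 = +3, Q moves away from K toward the side with fewer gas moles, so the system shifts toward the side with more gas moles — to the right.
The forward reaction is exothermic. Lowering T favours the exothermic direction — shift to the right.
α is a pure liquid; its activity is 1 regardless of amount, so Q is unaffected — no shift from this change.
Only the nonzero effect(s) matter; the net shift is to the right.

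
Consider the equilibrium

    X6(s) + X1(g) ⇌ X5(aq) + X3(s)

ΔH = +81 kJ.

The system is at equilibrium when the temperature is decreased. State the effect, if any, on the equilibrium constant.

decreases

K depends on temperature via the van 't Hoff relation. The forward reaction is endothermic, so lowering T decreases K.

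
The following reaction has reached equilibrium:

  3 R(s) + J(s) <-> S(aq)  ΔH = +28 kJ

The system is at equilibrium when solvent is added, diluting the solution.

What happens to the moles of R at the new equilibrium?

Dilution lowers every aqueous concentration by the same factor. Δn_aq = 1 − 0 = +1, so the system shifts toward the side with more dissolved moles — to the right.
The net shift is to the right. R is a reactant, so its amount decreases.

decreases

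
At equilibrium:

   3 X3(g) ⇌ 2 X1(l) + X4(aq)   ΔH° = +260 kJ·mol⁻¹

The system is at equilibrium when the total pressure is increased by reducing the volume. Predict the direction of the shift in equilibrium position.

right

Gas moles: reactants 3, products 0 (Δn_gas = -3). Compression shifts the system toward the side with fewer moles of gas — to the right.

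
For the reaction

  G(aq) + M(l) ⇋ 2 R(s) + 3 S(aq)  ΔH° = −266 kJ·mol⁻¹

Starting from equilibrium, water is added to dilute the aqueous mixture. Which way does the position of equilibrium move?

right

Dilution lowers every aqueous concentration by the same factor. Δn_aq = 3 − 1 = +2, so the system shifts toward the side with more dissolved moles — to the right.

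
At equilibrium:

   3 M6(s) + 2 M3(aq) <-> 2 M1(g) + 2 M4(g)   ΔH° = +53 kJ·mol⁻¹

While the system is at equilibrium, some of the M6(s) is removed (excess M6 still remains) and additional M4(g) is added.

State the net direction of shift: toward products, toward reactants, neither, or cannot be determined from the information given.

left

M6 is a pure solid; its activity is 1 regardless of amount, so Q is unaffected — no shift from this change.
Adding M4 (g), a product, drives the reaction to the left.
Only the nonzero effect(s) matter; the net shift is to the left.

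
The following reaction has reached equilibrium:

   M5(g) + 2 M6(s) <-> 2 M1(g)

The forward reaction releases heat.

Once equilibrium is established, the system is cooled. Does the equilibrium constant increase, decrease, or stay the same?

K depends on temperature via the van 't Hoff relation. The forward reaction is exothermic, so lowering T increases K.

increases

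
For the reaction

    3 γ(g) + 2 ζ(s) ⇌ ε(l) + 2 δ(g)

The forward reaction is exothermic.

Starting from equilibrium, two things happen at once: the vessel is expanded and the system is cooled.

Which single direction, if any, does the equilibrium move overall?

Gas moles: reactants 3, products 2 (Δn_gas = -1). Expansion shifts the system toward the side with more moles of gas — to the left.
The forward reaction is exothermic. Lowering T favours the exothermic direction — shift to the right.
The individual effects push in opposite directions; without quantitative information the net direction cannot be determined.

cannot be determined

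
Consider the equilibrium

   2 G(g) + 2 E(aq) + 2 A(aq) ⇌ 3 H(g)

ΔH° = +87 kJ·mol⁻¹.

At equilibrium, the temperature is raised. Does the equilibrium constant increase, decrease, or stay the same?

K depends on temperature via the van 't Hoff relation. The forward reaction is endothermic, so raising T increases K.

increases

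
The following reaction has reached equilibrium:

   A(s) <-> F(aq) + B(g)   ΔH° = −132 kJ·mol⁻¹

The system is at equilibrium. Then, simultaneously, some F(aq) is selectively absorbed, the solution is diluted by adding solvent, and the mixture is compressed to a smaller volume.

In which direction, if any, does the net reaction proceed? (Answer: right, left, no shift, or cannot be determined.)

cannot be determined

Removing F (aq), a product, drives the reaction to the right.
Dilution lowers every aqueous concentration by the same factor. Δn_aq = 1 − 0 = +1, so the system shifts toward the side with more dissolved moles — to the right.
Gas moles: reactants 0, products 1 (Δn_gas = +1). Compression shifts the system toward the side with fewer moles of gas — to the left.
The individual effects push in opposite directions; without quantitative information the net direction cannot be determined.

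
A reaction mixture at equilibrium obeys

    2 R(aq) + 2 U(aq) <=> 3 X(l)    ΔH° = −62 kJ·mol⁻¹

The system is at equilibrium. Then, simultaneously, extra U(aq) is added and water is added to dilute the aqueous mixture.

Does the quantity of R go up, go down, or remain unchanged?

Adding U (aq), a reactant, drives the reaction to the right.
Dilution lowers every aqueous concentration by the same factor. Δn_aq = 0 − 4 = -4, so the system shifts toward the side with more dissolved moles — to the left.
The two effects oppose each other, so the net shift — and hence the change in R — cannot be determined from the given information.

cannot be determined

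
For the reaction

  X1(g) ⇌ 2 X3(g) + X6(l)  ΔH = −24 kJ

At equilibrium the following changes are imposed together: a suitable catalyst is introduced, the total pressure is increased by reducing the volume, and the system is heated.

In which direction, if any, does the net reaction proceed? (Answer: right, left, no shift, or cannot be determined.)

left

A catalyst speeds both forward and reverse rates equally; it changes neither Q nor K — no shift from this change.
Gas moles: reactants 1, products 2 (Δn_gas = +1). Compression shifts the system toward the side with fewer moles of gas — to the left.
The forward reaction is exothermic. Raising T favours the endothermic direction — shift to the left.
Only the nonzero effect(s) matter; the net shift is to the left.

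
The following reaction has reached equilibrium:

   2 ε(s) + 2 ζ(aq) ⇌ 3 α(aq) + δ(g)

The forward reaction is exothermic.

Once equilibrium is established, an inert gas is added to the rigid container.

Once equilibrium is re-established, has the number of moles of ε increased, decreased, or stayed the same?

unchanged

At constant volume, adding an inert gas leaves every reacting species' partial pressure unchanged, so Q is unchanged — no shift from this change.
No net shift occurs, so the amount of ε is unchanged.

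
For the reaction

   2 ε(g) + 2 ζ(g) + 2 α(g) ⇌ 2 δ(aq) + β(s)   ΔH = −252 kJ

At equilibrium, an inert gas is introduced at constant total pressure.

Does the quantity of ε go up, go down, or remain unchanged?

increases

Adding inert gas at constant total pressure expands the volume and lowers every reacting partial pressure. With Δn_gas = 0 − 6 = -6, Q moves away from K toward the side with fewer gas moles, so the system shifts toward the side with more gas moles — to the left.
The net shift is to the left. ε is a reactant, so its amount increases.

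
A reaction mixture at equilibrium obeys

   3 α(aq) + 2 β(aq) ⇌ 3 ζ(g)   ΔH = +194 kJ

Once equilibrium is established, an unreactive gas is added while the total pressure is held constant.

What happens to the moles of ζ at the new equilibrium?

increases

Adding inert gas at constant total pressure expands the volume and lowers every reacting partial pressure. With Δn_gas = 3 − 0 = +3, Q moves away from K toward the side with fewer gas moles, so the system shifts toward the side with more gas moles — to the right.
The net shift is to the right. ζ is a product, so its amount increases.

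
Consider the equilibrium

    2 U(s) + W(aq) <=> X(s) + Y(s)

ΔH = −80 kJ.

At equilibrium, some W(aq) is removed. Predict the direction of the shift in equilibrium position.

left

Removing W (aq), a reactant, drives the reaction to the left.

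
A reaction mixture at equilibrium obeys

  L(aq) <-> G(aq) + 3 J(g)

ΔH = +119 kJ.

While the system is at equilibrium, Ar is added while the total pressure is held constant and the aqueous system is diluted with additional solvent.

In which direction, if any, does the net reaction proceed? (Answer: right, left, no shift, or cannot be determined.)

Adding inert gas at constant total pressure expands the volume and lowers every reacting partial pressure. With Δn_gas = 3 − 0 = +3, Q moves away from K toward the side with fewer gas moles, so the system shifts toward the side with more gas moles — to the right.
Dilution scales every aqueous concentration by the same factor. Δn_aq = 1 − 1 = 0, so Q is unchanged — no shift.
Only the nonzero effect(s) matter; the net shift is to the right.

right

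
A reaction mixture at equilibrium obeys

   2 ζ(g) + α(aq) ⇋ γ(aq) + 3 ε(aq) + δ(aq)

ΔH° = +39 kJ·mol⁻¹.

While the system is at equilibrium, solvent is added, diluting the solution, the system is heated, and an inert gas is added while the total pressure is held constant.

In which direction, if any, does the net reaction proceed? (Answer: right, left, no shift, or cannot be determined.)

cannot be determined

Dilution lowers every aqueous concentration by the same factor. Δn_aq = 5 − 1 = +4, so the system shifts toward the side with more dissolved moles — to the right.
The forward reaction is endothermic. Raising T favours the endothermic direction — shift to the right.
Adding inert gas at constant total pressure expands the volume and lowers every reacting partial pressure. With Δn_gas = 0 − 2 = -2, Q moves away from K toward the side with fewer gas moles, so the system shifts toward the side with more gas moles — to the left.
The individual effects push in opposite directions; without quantitative information the net direction cannot be determined.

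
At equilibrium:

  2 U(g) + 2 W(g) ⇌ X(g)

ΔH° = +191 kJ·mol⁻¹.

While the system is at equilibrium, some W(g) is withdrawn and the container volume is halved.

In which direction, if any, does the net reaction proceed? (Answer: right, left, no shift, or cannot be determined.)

cannot be determined

Removing W (g), a reactant, drives the reaction to the left.
Gas moles: reactants 4, products 1 (Δn_gas = -3). Compression shifts the system toward the side with fewer moles of gas — to the right.
The individual effects push in opposite directions; without quantitative information the net direction cannot be determined.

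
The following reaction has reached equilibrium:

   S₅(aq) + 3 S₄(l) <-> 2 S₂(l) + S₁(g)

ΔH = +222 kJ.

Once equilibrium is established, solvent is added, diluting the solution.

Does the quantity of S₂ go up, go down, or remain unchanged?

Dilution lowers every aqueous concentration by the same factor. Δn_aq = 0 − 1 = -1, so the system shifts toward the side with more dissolved moles — to the left.
The net shift is to the left. S₂ is a product, so its amount decreases.

decreases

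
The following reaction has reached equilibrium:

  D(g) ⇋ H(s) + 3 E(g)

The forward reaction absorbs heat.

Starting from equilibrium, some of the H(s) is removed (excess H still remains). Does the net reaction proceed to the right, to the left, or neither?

H is a pure solid; its activity is 1 regardless of amount, so Q is unaffected — no shift from this change.

no shift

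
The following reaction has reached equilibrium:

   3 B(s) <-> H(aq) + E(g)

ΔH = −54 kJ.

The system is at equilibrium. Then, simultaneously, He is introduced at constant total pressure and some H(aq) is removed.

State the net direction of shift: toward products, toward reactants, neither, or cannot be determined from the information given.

Adding inert gas at constant total pressure expands the volume and lowers every reacting partial pressure. With Δn_gas = 1 − 0 = +1, Q moves away from K toward the side with fewer gas moles, so the system shifts toward the side with more gas moles — to the right.
Removing H (aq), a product, drives the reaction to the right.
All effects act in the same direction — net shift to the right.

right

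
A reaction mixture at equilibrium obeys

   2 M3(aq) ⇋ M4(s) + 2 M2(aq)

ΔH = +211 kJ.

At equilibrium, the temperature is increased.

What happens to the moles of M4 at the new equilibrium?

The forward reaction is endothermic. Raising T favours the endothermic direction — shift to the right.
The net shift is to the right. M4 is a product, so its amount increases.

increases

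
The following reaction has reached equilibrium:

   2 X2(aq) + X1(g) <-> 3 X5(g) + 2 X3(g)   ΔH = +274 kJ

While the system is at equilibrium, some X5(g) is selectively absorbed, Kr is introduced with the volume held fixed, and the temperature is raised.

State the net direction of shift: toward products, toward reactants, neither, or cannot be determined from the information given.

right

Removing X5 (g), a product, drives the reaction to the right.
At constant volume, adding an inert gas leaves every reacting species' partial pressure unchanged, so Q is unchanged — no shift from this change.
The forward reaction is endothermic. Raising T favours the endothermic direction — shift to the right.
Only the nonzero effect(s) matter; the net shift is to the right.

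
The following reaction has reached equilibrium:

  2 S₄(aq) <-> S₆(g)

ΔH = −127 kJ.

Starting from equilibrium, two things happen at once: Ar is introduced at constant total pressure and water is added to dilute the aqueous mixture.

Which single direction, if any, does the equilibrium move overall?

Adding inert gas at constant total pressure expands the volume and lowers every reacting partial pressure. With Δn_gas = 1 − 0 = +1, Q moves away from K toward the side with fewer gas moles, so the system shifts toward the side with more gas moles — to the right.
Dilution lowers every aqueous concentration by the same factor. Δn_aq = 0 − 2 = -2, so the system shifts toward the side with more dissolved moles — to the left.
The individual effects push in opposite directions; without quantitative information the net direction cannot be determined.

cannot be determined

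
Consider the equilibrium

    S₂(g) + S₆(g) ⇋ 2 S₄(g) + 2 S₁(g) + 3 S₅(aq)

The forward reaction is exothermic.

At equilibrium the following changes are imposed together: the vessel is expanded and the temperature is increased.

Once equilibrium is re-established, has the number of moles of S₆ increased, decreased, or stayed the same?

Gas moles: reactants 2, products 4 (Δn_gas = +2). Expansion shifts the system toward the side with more moles of gas — to the right.
The forward reaction is exothermic. Raising T favours the endothermic direction — shift to the left.
The two effects oppose each other, so the net shift — and hence the change in S₆ — cannot be determined from the given information.

cannot be determined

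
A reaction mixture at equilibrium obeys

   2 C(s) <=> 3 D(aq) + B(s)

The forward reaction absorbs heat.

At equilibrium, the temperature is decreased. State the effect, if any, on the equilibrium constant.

decreases

K depends on temperature via the van 't Hoff relation. The forward reaction is endothermic, so lowering T decreases K.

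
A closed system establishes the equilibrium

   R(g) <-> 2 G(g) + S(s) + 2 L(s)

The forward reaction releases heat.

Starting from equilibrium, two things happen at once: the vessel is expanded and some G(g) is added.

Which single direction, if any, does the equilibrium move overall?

Gas moles: reactants 1, products 2 (Δn_gas = +1). Expansion shifts the system toward the side with more moles of gas — to the right.
Adding G (g), a product, drives the reaction to the left.
The individual effects push in opposite directions; without quantitative information the net direction cannot be determined.

cannot be determined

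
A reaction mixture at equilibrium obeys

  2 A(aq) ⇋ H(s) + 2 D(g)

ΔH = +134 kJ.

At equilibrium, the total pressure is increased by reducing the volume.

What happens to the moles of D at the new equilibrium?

decreases

Gas moles: reactants 0, products 2 (Δn_gas = +2). Compression shifts the system toward the side with fewer moles of gas — to the left.
The net shift is to the left. D is a product, so its amount decreases.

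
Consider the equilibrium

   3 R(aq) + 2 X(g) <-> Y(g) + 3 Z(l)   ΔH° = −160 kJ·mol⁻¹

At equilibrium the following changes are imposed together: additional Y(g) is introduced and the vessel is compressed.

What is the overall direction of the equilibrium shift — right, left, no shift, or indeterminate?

cannot be determined

Adding Y (g), a product, drives the reaction to the left.
Gas moles: reactants 2, products 1 (Δn_gas = -1). Compression shifts the system toward the side with fewer moles of gas — to the right.
The individual effects push in opposite directions; without quantitative information the net direction cannot be determined.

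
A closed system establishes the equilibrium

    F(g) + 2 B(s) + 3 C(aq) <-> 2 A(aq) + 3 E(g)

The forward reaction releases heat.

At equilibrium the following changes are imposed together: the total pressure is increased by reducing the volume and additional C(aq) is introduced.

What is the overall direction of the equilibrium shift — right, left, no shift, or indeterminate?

Gas moles: reactants 1, products 3 (Δn_gas = +2). Compression shifts the system toward the side with fewer moles of gas — to the left.
Adding C (aq), a reactant, drives the reaction to the right.
The individual effects push in opposite directions; without quantitative information the net direction cannot be determined.

cannot be determined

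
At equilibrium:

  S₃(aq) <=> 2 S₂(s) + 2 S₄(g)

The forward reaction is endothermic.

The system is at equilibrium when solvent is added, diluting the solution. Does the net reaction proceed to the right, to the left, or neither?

left

Dilution lowers every aqueous concentration by the same factor. Δn_aq = 0 − 1 = -1, so the system shifts toward the side with more dissolved moles — to the left.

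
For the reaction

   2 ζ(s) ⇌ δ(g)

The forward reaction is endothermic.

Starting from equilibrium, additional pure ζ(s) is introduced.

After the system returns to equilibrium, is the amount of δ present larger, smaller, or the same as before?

unchanged

ζ is a pure solid; its activity is 1 regardless of amount, so Q is unaffected — no shift from this change.
No net shift occurs, so the amount of δ is unchanged.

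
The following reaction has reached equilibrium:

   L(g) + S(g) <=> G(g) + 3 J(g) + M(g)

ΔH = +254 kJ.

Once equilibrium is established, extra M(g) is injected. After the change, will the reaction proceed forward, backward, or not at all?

Adding M (g), a product, drives the reaction to the left.

left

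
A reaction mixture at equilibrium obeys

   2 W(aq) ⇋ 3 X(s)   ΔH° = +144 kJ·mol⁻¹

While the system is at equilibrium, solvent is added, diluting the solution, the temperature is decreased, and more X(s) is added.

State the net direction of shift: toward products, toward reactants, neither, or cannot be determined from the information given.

left

Dilution lowers every aqueous concentration by the same factor. Δn_aq = 0 − 2 = -2, so the system shifts toward the side with more dissolved moles — to the left.
The forward reaction is endothermic. Lowering T favours the exothermic direction — shift to the left.
X is a pure solid; its activity is 1 regardless of amount, so Q is unaffected — no shift from this change.
Only the nonzero effect(s) matter; the net shift is to the left.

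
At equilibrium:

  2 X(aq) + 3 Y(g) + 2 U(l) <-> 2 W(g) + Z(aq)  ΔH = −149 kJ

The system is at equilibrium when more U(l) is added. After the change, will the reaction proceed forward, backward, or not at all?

no shift

U is a pure liquid; its activity is 1 regardless of amount, so Q is unaffected — no shift from this change.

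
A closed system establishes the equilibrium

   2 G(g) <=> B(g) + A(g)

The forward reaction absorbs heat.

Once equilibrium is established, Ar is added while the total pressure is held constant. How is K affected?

unchanged

The equilibrium constant depends only on temperature. This perturbation changes neither the position of equilibrium nor K.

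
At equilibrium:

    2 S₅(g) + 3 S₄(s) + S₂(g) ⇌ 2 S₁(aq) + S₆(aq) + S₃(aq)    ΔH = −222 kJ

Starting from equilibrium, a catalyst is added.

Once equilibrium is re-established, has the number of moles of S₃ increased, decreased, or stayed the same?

unchanged

A catalyst speeds both forward and reverse rates equally; it changes neither Q nor K — no shift from this change.
No net shift occurs, so the amount of S₃ is unchanged.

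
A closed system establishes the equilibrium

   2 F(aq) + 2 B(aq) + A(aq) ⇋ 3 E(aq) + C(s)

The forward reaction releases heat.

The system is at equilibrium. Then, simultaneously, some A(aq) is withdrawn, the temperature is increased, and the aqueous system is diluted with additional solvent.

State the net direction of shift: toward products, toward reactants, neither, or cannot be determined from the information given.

left

Removing A (aq), a reactant, drives the reaction to the left.
The forward reaction is exothermic. Raising T favours the endothermic direction — shift to the left.
Dilution lowers every aqueous concentration by the same factor. Δn_aq = 3 − 5 = -2, so the system shifts toward the side with more dissolved moles — to the left.
All effects act in the same direction — net shift to the left.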